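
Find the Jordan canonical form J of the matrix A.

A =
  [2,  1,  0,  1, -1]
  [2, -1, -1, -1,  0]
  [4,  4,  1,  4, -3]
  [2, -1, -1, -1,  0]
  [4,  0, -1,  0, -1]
J_3(0) ⊕ J_1(0) ⊕ J_1(0)

The characteristic polynomial is
  det(x·I − A) = x^5

Eigenvalues and multiplicities (the geometric multiplicity of λ is n − rank(A − λI), which equals the number of Jordan blocks for λ):
  λ = 0: algebraic multiplicity = 5, geometric multiplicity = 3

Determining the block sizes for each eigenvalue:
  λ = 0: with am = 5 and gm = 3, the partition is not yet determined (e.g. several partitions of 5 into 3 parts exist). Let N = A − (0)·I. Computing rank(N^1) = 2, rank(N^2) = 1, rank(N^3) = 0; the number of blocks of size ≥ j is rank(N^{j−1}) − rank(N^j), giving [3, 1, 1]. So we have 1 block(s) of size 3, 2 block(s) of size 1 → block sizes [3, 1, 1]

Assembling the blocks gives a Jordan form
J =
  [0, 1, 0, 0, 0]
  [0, 0, 1, 0, 0]
  [0, 0, 0, 0, 0]
  [0, 0, 0, 0, 0]
  [0, 0, 0, 0, 0]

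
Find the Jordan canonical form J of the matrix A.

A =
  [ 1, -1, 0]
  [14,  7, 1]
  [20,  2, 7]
J_3(5)

The characteristic polynomial is
  det(x·I − A) = x^3 - 15*x^2 + 75*x - 125 = (x - 5)^3

Eigenvalues and multiplicities (the geometric multiplicity of λ is n − rank(A − λI), which equals the number of Jordan blocks for λ):
  λ = 5: algebraic multiplicity = 3, geometric multiplicity = 1

Determining the block sizes for each eigenvalue:
  λ = 5: one block (gm = 1), so the single block has size am = 3 → block sizes [3]

Assembling the blocks gives a Jordan form
J =
  [5, 1, 0]
  [0, 5, 1]
  [0, 0, 5]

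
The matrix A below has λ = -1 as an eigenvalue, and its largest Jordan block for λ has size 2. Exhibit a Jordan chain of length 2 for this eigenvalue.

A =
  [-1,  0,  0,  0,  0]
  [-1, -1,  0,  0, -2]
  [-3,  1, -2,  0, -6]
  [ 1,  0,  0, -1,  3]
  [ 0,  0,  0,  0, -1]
A Jordan chain for λ = -1 of length 2:
v_1 = (0, -1, -1, 1, 0)ᵀ
v_2 = (1, 2, 0, 0, 0)ᵀ

Let N = A − (-1)·I. We want v_2 with N^2 v_2 = 0 but N^1 v_2 ≠ 0; then v_{j-1} := N · v_j for j = 2, …, 2.

Pick v_2 = (1, 2, 0, 0, 0)ᵀ.
Then v_1 = N · v_2 = (0, -1, -1, 1, 0)ᵀ.

Sanity check: (A − (-1)·I) v_1 = (0, 0, 0, 0, 0)ᵀ = 0. ✓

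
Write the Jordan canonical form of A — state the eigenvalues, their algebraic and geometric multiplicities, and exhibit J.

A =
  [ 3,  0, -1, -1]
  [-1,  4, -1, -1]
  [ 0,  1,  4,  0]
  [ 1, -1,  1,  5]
J_3(4) ⊕ J_1(4)

The characteristic polynomial is
  det(x·I − A) = x^4 - 16*x^3 + 96*x^2 - 256*x + 256 = (x - 4)^4

Eigenvalues and multiplicities (the geometric multiplicity of λ is n − rank(A − λI), which equals the number of Jordan blocks for λ):
  λ = 4: algebraic multiplicity = 4, geometric multiplicity = 2

Determining the block sizes for each eigenvalue:
  λ = 4: with am = 4 and gm = 2, the partition is not yet determined (e.g. several partitions of 4 into 2 parts exist). Let N = A − (4)·I. Computing rank(N^1) = 2, rank(N^2) = 1, rank(N^3) = 0; the number of blocks of size ≥ j is rank(N^{j−1}) − rank(N^j), giving [2, 1, 1]. So we have 1 block(s) of size 3, 1 block(s) of size 1 → block sizes [3, 1]

Assembling the blocks gives a Jordan form
J =
  [4, 1, 0, 0]
  [0, 4, 1, 0]
  [0, 0, 4, 0]
  [0, 0, 0, 4]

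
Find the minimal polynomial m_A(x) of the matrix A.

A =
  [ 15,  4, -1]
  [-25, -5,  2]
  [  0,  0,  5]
x^3 - 15*x^2 + 75*x - 125

The characteristic polynomial is χ_A(x) = (x - 5)^3, so the eigenvalues are known. The minimal polynomial is
  m_A(x) = Π_λ (x − λ)^{k_λ}
where k_λ is the size of the *largest* Jordan block for λ (equivalently, the smallest k with (A − λI)^k v = 0 for every generalised eigenvector v of λ).

  λ = 5: largest Jordan block has size 3, contributing (x − 5)^3

So m_A(x) = (x - 5)^3 = x^3 - 15*x^2 + 75*x - 125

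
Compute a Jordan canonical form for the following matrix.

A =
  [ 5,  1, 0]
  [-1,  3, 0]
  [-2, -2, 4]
J_2(4) ⊕ J_1(4)

The characteristic polynomial is
  det(x·I − A) = x^3 - 12*x^2 + 48*x - 64 = (x - 4)^3

Eigenvalues and multiplicities (the geometric multiplicity of λ is n − rank(A − λI), which equals the number of Jordan blocks for λ):
  λ = 4: algebraic multiplicity = 3, geometric multiplicity = 2

Determining the block sizes for each eigenvalue:
  λ = 4: 2 blocks summing to 3 forces exactly one block of size 2 and the rest size 1 → block sizes [2, 1]

Assembling the blocks gives a Jordan form
J =
  [4, 1, 0]
  [0, 4, 0]
  [0, 0, 4]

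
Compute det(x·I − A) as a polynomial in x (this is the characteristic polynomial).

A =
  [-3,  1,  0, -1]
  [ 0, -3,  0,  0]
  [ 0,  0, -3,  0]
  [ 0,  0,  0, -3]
x^4 + 12*x^3 + 54*x^2 + 108*x + 81

Expanding det(x·I − A) (e.g. by cofactor expansion or by noting that A is similar to its Jordan form J, which has the same characteristic polynomial as A) gives
  χ_A(x) = x^4 + 12*x^3 + 54*x^2 + 108*x + 81
which factors as (x + 3)^4. The eigenvalues (with algebraic multiplicities) are λ = -3 with multiplicity 4.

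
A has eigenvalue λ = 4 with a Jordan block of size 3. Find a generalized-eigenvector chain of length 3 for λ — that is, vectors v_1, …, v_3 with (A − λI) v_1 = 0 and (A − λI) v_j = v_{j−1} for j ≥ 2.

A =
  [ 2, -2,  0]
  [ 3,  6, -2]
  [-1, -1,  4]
A Jordan chain for λ = 4 of length 3:
v_1 = (-2, 2, -1)ᵀ
v_2 = (-2, 3, -1)ᵀ
v_3 = (1, 0, 0)ᵀ

Let N = A − (4)·I. We want v_3 with N^3 v_3 = 0 but N^2 v_3 ≠ 0; then v_{j-1} := N · v_j for j = 3, …, 2.

Pick v_3 = (1, 0, 0)ᵀ.
Then v_2 = N · v_3 = (-2, 3, -1)ᵀ.
Then v_1 = N · v_2 = (-2, 2, -1)ᵀ.

Sanity check: (A − (4)·I) v_1 = (0, 0, 0)ᵀ = 0. ✓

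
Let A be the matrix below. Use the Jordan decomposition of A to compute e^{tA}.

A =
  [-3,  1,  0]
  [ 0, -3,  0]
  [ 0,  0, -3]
e^{tA} =
  [exp(-3*t), t*exp(-3*t), 0]
  [0, exp(-3*t), 0]
  [0, 0, exp(-3*t)]

Strategy: write A = P · J · P⁻¹ where J is a Jordan canonical form, so e^{tA} = P · e^{tJ} · P⁻¹, and e^{tJ} can be computed block-by-block.

A has Jordan form
J =
  [-3,  1,  0]
  [ 0, -3,  0]
  [ 0,  0, -3]
(up to reordering of blocks).

Per-block formulas:
  For a 2×2 Jordan block J_2(-3): exp(t · J_2(-3)) = e^(-3t)·(I + t·N), where N is the 2×2 nilpotent shift.
  For a 1×1 block at λ = -3: exp(t · [-3]) = [e^(-3t)].

After assembling e^{tJ} and conjugating by P, we get:

e^{tA} =
  [exp(-3*t), t*exp(-3*t), 0]
  [0, exp(-3*t), 0]
  [0, 0, exp(-3*t)]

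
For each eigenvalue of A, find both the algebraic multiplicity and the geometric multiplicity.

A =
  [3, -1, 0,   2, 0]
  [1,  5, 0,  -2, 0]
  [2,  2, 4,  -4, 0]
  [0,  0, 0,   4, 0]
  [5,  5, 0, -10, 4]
λ = 4: alg = 5, geom = 4

Step 1 — factor the characteristic polynomial to read off the algebraic multiplicities:
  χ_A(x) = (x - 4)^5

Step 2 — compute geometric multiplicities via the rank-nullity identity g(λ) = n − rank(A − λI):
  rank(A − (4)·I) = 1, so dim ker(A − (4)·I) = n − 1 = 4

Summary:
  λ = 4: algebraic multiplicity = 5, geometric multiplicity = 4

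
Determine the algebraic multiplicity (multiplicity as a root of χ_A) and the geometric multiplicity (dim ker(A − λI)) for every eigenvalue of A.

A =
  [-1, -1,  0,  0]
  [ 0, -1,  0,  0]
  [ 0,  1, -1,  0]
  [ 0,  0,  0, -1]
λ = -1: alg = 4, geom = 3

Step 1 — factor the characteristic polynomial to read off the algebraic multiplicities:
  χ_A(x) = (x + 1)^4

Step 2 — compute geometric multiplicities via the rank-nullity identity g(λ) = n − rank(A − λI):
  rank(A − (-1)·I) = 1, so dim ker(A − (-1)·I) = n − 1 = 3

Summary:
  λ = -1: algebraic multiplicity = 4, geometric multiplicity = 3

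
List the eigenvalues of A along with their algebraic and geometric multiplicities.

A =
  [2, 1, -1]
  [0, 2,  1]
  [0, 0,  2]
λ = 2: alg = 3, geom = 1

Step 1 — factor the characteristic polynomial to read off the algebraic multiplicities:
  χ_A(x) = (x - 2)^3

Step 2 — compute geometric multiplicities via the rank-nullity identity g(λ) = n − rank(A − λI):
  rank(A − (2)·I) = 2, so dim ker(A − (2)·I) = n − 2 = 1

Summary:
  λ = 2: algebraic multiplicity = 3, geometric multiplicity = 1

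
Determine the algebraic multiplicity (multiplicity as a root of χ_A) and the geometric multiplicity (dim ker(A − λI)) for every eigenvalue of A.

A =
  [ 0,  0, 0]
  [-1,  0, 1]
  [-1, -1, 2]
λ = 0: alg = 1, geom = 1; λ = 1: alg = 2, geom = 1

Step 1 — factor the characteristic polynomial to read off the algebraic multiplicities:
  χ_A(x) = x*(x - 1)^2

Step 2 — compute geometric multiplicities via the rank-nullity identity g(λ) = n − rank(A − λI):
  rank(A − (0)·I) = 2, so dim ker(A − (0)·I) = n − 2 = 1
  rank(A − (1)·I) = 2, so dim ker(A − (1)·I) = n − 2 = 1

Summary:
  λ = 0: algebraic multiplicity = 1, geometric multiplicity = 1
  λ = 1: algebraic multiplicity = 2, geometric multiplicity = 1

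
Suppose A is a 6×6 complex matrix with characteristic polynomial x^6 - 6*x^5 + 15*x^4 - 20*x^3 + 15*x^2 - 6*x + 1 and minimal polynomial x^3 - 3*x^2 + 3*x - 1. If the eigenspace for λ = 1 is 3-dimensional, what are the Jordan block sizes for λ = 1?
Block sizes for λ = 1: [3, 2, 1]

Step 1 — from the characteristic polynomial, algebraic multiplicity of λ = 1 is 6. From dim ker(A − (1)·I) = 3, there are exactly 3 Jordan blocks for λ = 1.
Step 2 — from the minimal polynomial, the factor (x − 1)^3 tells us the largest block for λ = 1 has size 3.
Step 3 — with total size 6, 3 blocks, and largest block 3, the block sizes (in nonincreasing order) are [3, 2, 1].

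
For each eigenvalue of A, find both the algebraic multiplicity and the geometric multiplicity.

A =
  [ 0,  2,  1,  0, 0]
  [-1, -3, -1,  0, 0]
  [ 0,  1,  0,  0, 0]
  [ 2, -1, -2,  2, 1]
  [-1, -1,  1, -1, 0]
λ = -1: alg = 3, geom = 1; λ = 1: alg = 2, geom = 1

Step 1 — factor the characteristic polynomial to read off the algebraic multiplicities:
  χ_A(x) = (x - 1)^2*(x + 1)^3

Step 2 — compute geometric multiplicities via the rank-nullity identity g(λ) = n − rank(A − λI):
  rank(A − (-1)·I) = 4, so dim ker(A − (-1)·I) = n − 4 = 1
  rank(A − (1)·I) = 4, so dim ker(A − (1)·I) = n − 4 = 1

Summary:
  λ = -1: algebraic multiplicity = 3, geometric multiplicity = 1
  λ = 1: algebraic multiplicity = 2, geometric multiplicity = 1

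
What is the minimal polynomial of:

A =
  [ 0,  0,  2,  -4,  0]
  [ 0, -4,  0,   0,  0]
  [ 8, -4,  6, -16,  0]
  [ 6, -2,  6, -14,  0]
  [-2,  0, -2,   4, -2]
x^2 + 6*x + 8

The characteristic polynomial is χ_A(x) = (x + 2)^3*(x + 4)^2, so the eigenvalues are known. The minimal polynomial is
  m_A(x) = Π_λ (x − λ)^{k_λ}
where k_λ is the size of the *largest* Jordan block for λ (equivalently, the smallest k with (A − λI)^k v = 0 for every generalised eigenvector v of λ).

  λ = -4: largest Jordan block has size 1, contributing (x + 4)
  λ = -2: largest Jordan block has size 1, contributing (x + 2)

So m_A(x) = (x + 2)*(x + 4) = x^2 + 6*x + 8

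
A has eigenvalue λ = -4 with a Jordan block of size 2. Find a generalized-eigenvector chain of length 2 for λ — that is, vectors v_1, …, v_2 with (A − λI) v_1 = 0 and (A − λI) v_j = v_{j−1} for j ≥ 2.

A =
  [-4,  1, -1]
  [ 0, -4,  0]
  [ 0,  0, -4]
A Jordan chain for λ = -4 of length 2:
v_1 = (1, 0, 0)ᵀ
v_2 = (0, 1, 0)ᵀ

Let N = A − (-4)·I. We want v_2 with N^2 v_2 = 0 but N^1 v_2 ≠ 0; then v_{j-1} := N · v_j for j = 2, …, 2.

Pick v_2 = (0, 1, 0)ᵀ.
Then v_1 = N · v_2 = (1, 0, 0)ᵀ.

Sanity check: (A − (-4)·I) v_1 = (0, 0, 0)ᵀ = 0. ✓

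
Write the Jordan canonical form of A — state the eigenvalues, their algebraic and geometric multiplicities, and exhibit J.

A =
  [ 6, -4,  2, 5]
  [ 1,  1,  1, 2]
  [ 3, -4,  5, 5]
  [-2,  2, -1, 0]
J_3(3) ⊕ J_1(3)

The characteristic polynomial is
  det(x·I − A) = x^4 - 12*x^3 + 54*x^2 - 108*x + 81 = (x - 3)^4

Eigenvalues and multiplicities (the geometric multiplicity of λ is n − rank(A − λI), which equals the number of Jordan blocks for λ):
  λ = 3: algebraic multiplicity = 4, geometric multiplicity = 2

Determining the block sizes for each eigenvalue:
  λ = 3: with am = 4 and gm = 2, the partition is not yet determined (e.g. several partitions of 4 into 2 parts exist). Let N = A − (3)·I. Computing rank(N^1) = 2, rank(N^2) = 1, rank(N^3) = 0; the number of blocks of size ≥ j is rank(N^{j−1}) − rank(N^j), giving [2, 1, 1]. So we have 1 block(s) of size 3, 1 block(s) of size 1 → block sizes [3, 1]

Assembling the blocks gives a Jordan form
J =
  [3, 1, 0, 0]
  [0, 3, 1, 0]
  [0, 0, 3, 0]
  [0, 0, 0, 3]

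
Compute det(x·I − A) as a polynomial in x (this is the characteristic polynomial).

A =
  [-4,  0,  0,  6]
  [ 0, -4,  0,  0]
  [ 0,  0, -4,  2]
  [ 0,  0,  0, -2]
x^4 + 14*x^3 + 72*x^2 + 160*x + 128

Expanding det(x·I − A) (e.g. by cofactor expansion or by noting that A is similar to its Jordan form J, which has the same characteristic polynomial as A) gives
  χ_A(x) = x^4 + 14*x^3 + 72*x^2 + 160*x + 128
which factors as (x + 2)*(x + 4)^3. The eigenvalues (with algebraic multiplicities) are λ = -4 with multiplicity 3, λ = -2 with multiplicity 1.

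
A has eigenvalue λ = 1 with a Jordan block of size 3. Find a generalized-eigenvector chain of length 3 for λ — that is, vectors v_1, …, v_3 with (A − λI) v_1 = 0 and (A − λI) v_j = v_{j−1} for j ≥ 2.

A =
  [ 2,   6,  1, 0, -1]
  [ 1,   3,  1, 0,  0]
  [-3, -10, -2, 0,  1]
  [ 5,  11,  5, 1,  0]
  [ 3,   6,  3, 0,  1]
A Jordan chain for λ = 1 of length 3:
v_1 = (1, 0, -1, 1, 0)ᵀ
v_2 = (1, 1, -3, 5, 3)ᵀ
v_3 = (1, 0, 0, 0, 0)ᵀ

Let N = A − (1)·I. We want v_3 with N^3 v_3 = 0 but N^2 v_3 ≠ 0; then v_{j-1} := N · v_j for j = 3, …, 2.

Pick v_3 = (1, 0, 0, 0, 0)ᵀ.
Then v_2 = N · v_3 = (1, 1, -3, 5, 3)ᵀ.
Then v_1 = N · v_2 = (1, 0, -1, 1, 0)ᵀ.

Sanity check: (A − (1)·I) v_1 = (0, 0, 0, 0, 0)ᵀ = 0. ✓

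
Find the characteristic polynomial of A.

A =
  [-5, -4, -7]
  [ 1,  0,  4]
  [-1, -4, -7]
x^3 + 12*x^2 + 48*x + 64

Expanding det(x·I − A) (e.g. by cofactor expansion or by noting that A is similar to its Jordan form J, which has the same characteristic polynomial as A) gives
  χ_A(x) = x^3 + 12*x^2 + 48*x + 64
which factors as (x + 4)^3. The eigenvalues (with algebraic multiplicities) are λ = -4 with multiplicity 3.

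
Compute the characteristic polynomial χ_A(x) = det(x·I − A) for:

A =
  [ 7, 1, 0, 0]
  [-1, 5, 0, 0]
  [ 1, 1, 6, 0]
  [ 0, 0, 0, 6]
x^4 - 24*x^3 + 216*x^2 - 864*x + 1296

Expanding det(x·I − A) (e.g. by cofactor expansion or by noting that A is similar to its Jordan form J, which has the same characteristic polynomial as A) gives
  χ_A(x) = x^4 - 24*x^3 + 216*x^2 - 864*x + 1296
which factors as (x - 6)^4. The eigenvalues (with algebraic multiplicities) are λ = 6 with multiplicity 4.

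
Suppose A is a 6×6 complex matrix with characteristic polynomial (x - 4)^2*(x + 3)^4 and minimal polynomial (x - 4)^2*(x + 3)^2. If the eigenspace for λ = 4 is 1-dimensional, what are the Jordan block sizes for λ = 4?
Block sizes for λ = 4: [2]

Step 1 — from the characteristic polynomial, algebraic multiplicity of λ = 4 is 2. From dim ker(A − (4)·I) = 1, there are exactly 1 Jordan blocks for λ = 4.
Step 2 — from the minimal polynomial, the factor (x − 4)^2 tells us the largest block for λ = 4 has size 2.
Step 3 — with total size 2, 1 blocks, and largest block 2, the block sizes (in nonincreasing order) are [2].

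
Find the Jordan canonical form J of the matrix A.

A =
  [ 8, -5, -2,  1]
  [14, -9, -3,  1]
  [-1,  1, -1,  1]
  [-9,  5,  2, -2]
J_3(-1) ⊕ J_1(-1)

The characteristic polynomial is
  det(x·I − A) = x^4 + 4*x^3 + 6*x^2 + 4*x + 1 = (x + 1)^4

Eigenvalues and multiplicities (the geometric multiplicity of λ is n − rank(A − λI), which equals the number of Jordan blocks for λ):
  λ = -1: algebraic multiplicity = 4, geometric multiplicity = 2

Determining the block sizes for each eigenvalue:
  λ = -1: with am = 4 and gm = 2, the partition is not yet determined (e.g. several partitions of 4 into 2 parts exist). Let N = A − (-1)·I. Computing rank(N^1) = 2, rank(N^2) = 1, rank(N^3) = 0; the number of blocks of size ≥ j is rank(N^{j−1}) − rank(N^j), giving [2, 1, 1]. So we have 1 block(s) of size 3, 1 block(s) of size 1 → block sizes [3, 1]

Assembling the blocks gives a Jordan form
J =
  [-1,  1,  0,  0]
  [ 0, -1,  1,  0]
  [ 0,  0, -1,  0]
  [ 0,  0,  0, -1]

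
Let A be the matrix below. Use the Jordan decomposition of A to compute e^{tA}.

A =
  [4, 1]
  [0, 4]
e^{tA} =
  [exp(4*t), t*exp(4*t)]
  [0, exp(4*t)]

Strategy: write A = P · J · P⁻¹ where J is a Jordan canonical form, so e^{tA} = P · e^{tJ} · P⁻¹, and e^{tJ} can be computed block-by-block.

A has Jordan form
J =
  [4, 1]
  [0, 4]
(up to reordering of blocks).

Per-block formulas:
  For a 2×2 Jordan block J_2(4): exp(t · J_2(4)) = e^(4t)·(I + t·N), where N is the 2×2 nilpotent shift.

After assembling e^{tJ} and conjugating by P, we get:

e^{tA} =
  [exp(4*t), t*exp(4*t)]
  [0, exp(4*t)]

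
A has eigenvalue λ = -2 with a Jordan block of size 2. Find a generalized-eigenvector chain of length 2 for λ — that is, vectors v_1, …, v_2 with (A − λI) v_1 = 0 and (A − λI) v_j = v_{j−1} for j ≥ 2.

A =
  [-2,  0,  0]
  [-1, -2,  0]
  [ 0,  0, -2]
A Jordan chain for λ = -2 of length 2:
v_1 = (0, -1, 0)ᵀ
v_2 = (1, 0, 0)ᵀ

Let N = A − (-2)·I. We want v_2 with N^2 v_2 = 0 but N^1 v_2 ≠ 0; then v_{j-1} := N · v_j for j = 2, …, 2.

Pick v_2 = (1, 0, 0)ᵀ.
Then v_1 = N · v_2 = (0, -1, 0)ᵀ.

Sanity check: (A − (-2)·I) v_1 = (0, 0, 0)ᵀ = 0. ✓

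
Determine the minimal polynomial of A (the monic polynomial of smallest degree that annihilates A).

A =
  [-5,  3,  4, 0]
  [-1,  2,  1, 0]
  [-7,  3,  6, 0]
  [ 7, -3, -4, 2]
x^3 - 3*x^2 + 4

The characteristic polynomial is χ_A(x) = (x - 2)^3*(x + 1), so the eigenvalues are known. The minimal polynomial is
  m_A(x) = Π_λ (x − λ)^{k_λ}
where k_λ is the size of the *largest* Jordan block for λ (equivalently, the smallest k with (A − λI)^k v = 0 for every generalised eigenvector v of λ).

  λ = -1: largest Jordan block has size 1, contributing (x + 1)
  λ = 2: largest Jordan block has size 2, contributing (x − 2)^2

So m_A(x) = (x - 2)^2*(x + 1) = x^3 - 3*x^2 + 4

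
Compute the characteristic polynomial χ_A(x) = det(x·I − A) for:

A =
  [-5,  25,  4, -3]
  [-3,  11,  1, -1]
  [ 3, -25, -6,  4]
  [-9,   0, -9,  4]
x^4 - 4*x^3 + 6*x^2 - 4*x + 1

Expanding det(x·I − A) (e.g. by cofactor expansion or by noting that A is similar to its Jordan form J, which has the same characteristic polynomial as A) gives
  χ_A(x) = x^4 - 4*x^3 + 6*x^2 - 4*x + 1
which factors as (x - 1)^4. The eigenvalues (with algebraic multiplicities) are λ = 1 with multiplicity 4.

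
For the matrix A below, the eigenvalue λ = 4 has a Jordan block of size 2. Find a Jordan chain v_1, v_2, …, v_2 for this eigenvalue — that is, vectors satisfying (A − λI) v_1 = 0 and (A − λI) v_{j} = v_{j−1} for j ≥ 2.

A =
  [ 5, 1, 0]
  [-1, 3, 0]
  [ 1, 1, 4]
A Jordan chain for λ = 4 of length 2:
v_1 = (1, -1, 1)ᵀ
v_2 = (1, 0, 0)ᵀ

Let N = A − (4)·I. We want v_2 with N^2 v_2 = 0 but N^1 v_2 ≠ 0; then v_{j-1} := N · v_j for j = 2, …, 2.

Pick v_2 = (1, 0, 0)ᵀ.
Then v_1 = N · v_2 = (1, -1, 1)ᵀ.

Sanity check: (A − (4)·I) v_1 = (0, 0, 0)ᵀ = 0. ✓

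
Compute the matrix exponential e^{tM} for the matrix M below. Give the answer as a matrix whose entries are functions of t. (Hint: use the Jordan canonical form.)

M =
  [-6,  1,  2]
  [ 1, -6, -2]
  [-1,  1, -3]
e^{tM} =
  [-t*exp(-5*t) + exp(-5*t), t*exp(-5*t), 2*t*exp(-5*t)]
  [t*exp(-5*t), -t*exp(-5*t) + exp(-5*t), -2*t*exp(-5*t)]
  [-t*exp(-5*t), t*exp(-5*t), 2*t*exp(-5*t) + exp(-5*t)]

Strategy: write M = P · J · P⁻¹ where J is a Jordan canonical form, so e^{tM} = P · e^{tJ} · P⁻¹, and e^{tJ} can be computed block-by-block.

M has Jordan form
J =
  [-5,  1,  0]
  [ 0, -5,  0]
  [ 0,  0, -5]
(up to reordering of blocks).

Per-block formulas:
  For a 2×2 Jordan block J_2(-5): exp(t · J_2(-5)) = e^(-5t)·(I + t·N), where N is the 2×2 nilpotent shift.
  For a 1×1 block at λ = -5: exp(t · [-5]) = [e^(-5t)].

After assembling e^{tJ} and conjugating by P, we get:

e^{tM} =
  [-t*exp(-5*t) + exp(-5*t), t*exp(-5*t), 2*t*exp(-5*t)]
  [t*exp(-5*t), -t*exp(-5*t) + exp(-5*t), -2*t*exp(-5*t)]
  [-t*exp(-5*t), t*exp(-5*t), 2*t*exp(-5*t) + exp(-5*t)]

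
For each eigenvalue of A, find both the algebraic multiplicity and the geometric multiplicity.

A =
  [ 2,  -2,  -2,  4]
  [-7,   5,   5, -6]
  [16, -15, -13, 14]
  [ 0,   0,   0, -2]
λ = -2: alg = 4, geom = 2

Step 1 — factor the characteristic polynomial to read off the algebraic multiplicities:
  χ_A(x) = (x + 2)^4

Step 2 — compute geometric multiplicities via the rank-nullity identity g(λ) = n − rank(A − λI):
  rank(A − (-2)·I) = 2, so dim ker(A − (-2)·I) = n − 2 = 2

Summary:
  λ = -2: algebraic multiplicity = 4, geometric multiplicity = 2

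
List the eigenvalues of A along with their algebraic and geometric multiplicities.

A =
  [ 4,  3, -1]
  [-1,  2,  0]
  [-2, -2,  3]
λ = 3: alg = 3, geom = 1

Step 1 — factor the characteristic polynomial to read off the algebraic multiplicities:
  χ_A(x) = (x - 3)^3

Step 2 — compute geometric multiplicities via the rank-nullity identity g(λ) = n − rank(A − λI):
  rank(A − (3)·I) = 2, so dim ker(A − (3)·I) = n − 2 = 1

Summary:
  λ = 3: algebraic multiplicity = 3, geometric multiplicity = 1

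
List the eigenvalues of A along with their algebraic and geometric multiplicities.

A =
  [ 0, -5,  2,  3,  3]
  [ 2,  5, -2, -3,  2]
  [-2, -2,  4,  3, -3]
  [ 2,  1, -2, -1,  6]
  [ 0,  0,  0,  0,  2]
λ = 2: alg = 5, geom = 2

Step 1 — factor the characteristic polynomial to read off the algebraic multiplicities:
  χ_A(x) = (x - 2)^5

Step 2 — compute geometric multiplicities via the rank-nullity identity g(λ) = n − rank(A − λI):
  rank(A − (2)·I) = 3, so dim ker(A − (2)·I) = n − 3 = 2

Summary:
  λ = 2: algebraic multiplicity = 5, geometric multiplicity = 2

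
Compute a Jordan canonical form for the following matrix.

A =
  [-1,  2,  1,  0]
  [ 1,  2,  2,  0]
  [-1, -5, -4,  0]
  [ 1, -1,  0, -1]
J_3(-1) ⊕ J_1(-1)

The characteristic polynomial is
  det(x·I − A) = x^4 + 4*x^3 + 6*x^2 + 4*x + 1 = (x + 1)^4

Eigenvalues and multiplicities (the geometric multiplicity of λ is n − rank(A − λI), which equals the number of Jordan blocks for λ):
  λ = -1: algebraic multiplicity = 4, geometric multiplicity = 2

Determining the block sizes for each eigenvalue:
  λ = -1: with am = 4 and gm = 2, the partition is not yet determined (e.g. several partitions of 4 into 2 parts exist). Let N = A − (-1)·I. Computing rank(N^1) = 2, rank(N^2) = 1, rank(N^3) = 0; the number of blocks of size ≥ j is rank(N^{j−1}) − rank(N^j), giving [2, 1, 1]. So we have 1 block(s) of size 3, 1 block(s) of size 1 → block sizes [3, 1]

Assembling the blocks gives a Jordan form
J =
  [-1,  1,  0,  0]
  [ 0, -1,  1,  0]
  [ 0,  0, -1,  0]
  [ 0,  0,  0, -1]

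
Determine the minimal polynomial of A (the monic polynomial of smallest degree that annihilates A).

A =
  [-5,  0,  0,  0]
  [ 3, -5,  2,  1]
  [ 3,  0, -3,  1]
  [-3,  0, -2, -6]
x^2 + 9*x + 20

The characteristic polynomial is χ_A(x) = (x + 4)*(x + 5)^3, so the eigenvalues are known. The minimal polynomial is
  m_A(x) = Π_λ (x − λ)^{k_λ}
where k_λ is the size of the *largest* Jordan block for λ (equivalently, the smallest k with (A − λI)^k v = 0 for every generalised eigenvector v of λ).

  λ = -5: largest Jordan block has size 1, contributing (x + 5)
  λ = -4: largest Jordan block has size 1, contributing (x + 4)

So m_A(x) = (x + 4)*(x + 5) = x^2 + 9*x + 20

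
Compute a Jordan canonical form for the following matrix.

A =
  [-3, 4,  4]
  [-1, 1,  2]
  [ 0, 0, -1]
J_2(-1) ⊕ J_1(-1)

The characteristic polynomial is
  det(x·I − A) = x^3 + 3*x^2 + 3*x + 1 = (x + 1)^3

Eigenvalues and multiplicities (the geometric multiplicity of λ is n − rank(A − λI), which equals the number of Jordan blocks for λ):
  λ = -1: algebraic multiplicity = 3, geometric multiplicity = 2

Determining the block sizes for each eigenvalue:
  λ = -1: 2 blocks summing to 3 forces exactly one block of size 2 and the rest size 1 → block sizes [2, 1]

Assembling the blocks gives a Jordan form
J =
  [-1,  1,  0]
  [ 0, -1,  0]
  [ 0,  0, -1]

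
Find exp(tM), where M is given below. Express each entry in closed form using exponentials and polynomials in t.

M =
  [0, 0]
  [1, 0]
e^{tM} =
  [1, 0]
  [t, 1]

Strategy: write M = P · J · P⁻¹ where J is a Jordan canonical form, so e^{tM} = P · e^{tJ} · P⁻¹, and e^{tJ} can be computed block-by-block.

M has Jordan form
J =
  [0, 1]
  [0, 0]
(up to reordering of blocks).

Per-block formulas:
  For a 2×2 Jordan block J_2(0): exp(t · J_2(0)) = e^(0t)·(I + t·N), where N is the 2×2 nilpotent shift.

After assembling e^{tJ} and conjugating by P, we get:

e^{tM} =
  [1, 0]
  [t, 1]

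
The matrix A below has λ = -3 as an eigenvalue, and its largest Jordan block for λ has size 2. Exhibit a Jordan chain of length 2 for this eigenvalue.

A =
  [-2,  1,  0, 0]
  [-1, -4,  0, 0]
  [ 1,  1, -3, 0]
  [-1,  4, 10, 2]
A Jordan chain for λ = -3 of length 2:
v_1 = (1, -1, 1, -1)ᵀ
v_2 = (1, 0, 0, 0)ᵀ

Let N = A − (-3)·I. We want v_2 with N^2 v_2 = 0 but N^1 v_2 ≠ 0; then v_{j-1} := N · v_j for j = 2, …, 2.

Pick v_2 = (1, 0, 0, 0)ᵀ.
Then v_1 = N · v_2 = (1, -1, 1, -1)ᵀ.

Sanity check: (A − (-3)·I) v_1 = (0, 0, 0, 0)ᵀ = 0. ✓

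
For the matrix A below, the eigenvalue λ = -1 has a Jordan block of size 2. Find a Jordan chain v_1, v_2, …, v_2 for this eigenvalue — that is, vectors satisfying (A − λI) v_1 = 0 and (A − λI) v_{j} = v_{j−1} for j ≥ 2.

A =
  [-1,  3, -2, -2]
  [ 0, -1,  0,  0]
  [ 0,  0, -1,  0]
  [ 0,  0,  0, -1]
A Jordan chain for λ = -1 of length 2:
v_1 = (3, 0, 0, 0)ᵀ
v_2 = (0, 1, 0, 0)ᵀ

Let N = A − (-1)·I. We want v_2 with N^2 v_2 = 0 but N^1 v_2 ≠ 0; then v_{j-1} := N · v_j for j = 2, …, 2.

Pick v_2 = (0, 1, 0, 0)ᵀ.
Then v_1 = N · v_2 = (3, 0, 0, 0)ᵀ.

Sanity check: (A − (-1)·I) v_1 = (0, 0, 0, 0)ᵀ = 0. ✓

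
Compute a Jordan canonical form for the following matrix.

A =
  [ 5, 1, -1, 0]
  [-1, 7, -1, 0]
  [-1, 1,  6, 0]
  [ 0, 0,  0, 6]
J_3(6) ⊕ J_1(6)

The characteristic polynomial is
  det(x·I − A) = x^4 - 24*x^3 + 216*x^2 - 864*x + 1296 = (x - 6)^4

Eigenvalues and multiplicities (the geometric multiplicity of λ is n − rank(A − λI), which equals the number of Jordan blocks for λ):
  λ = 6: algebraic multiplicity = 4, geometric multiplicity = 2

Determining the block sizes for each eigenvalue:
  λ = 6: with am = 4 and gm = 2, the partition is not yet determined (e.g. several partitions of 4 into 2 parts exist). Let N = A − (6)·I. Computing rank(N^1) = 2, rank(N^2) = 1, rank(N^3) = 0; the number of blocks of size ≥ j is rank(N^{j−1}) − rank(N^j), giving [2, 1, 1]. So we have 1 block(s) of size 3, 1 block(s) of size 1 → block sizes [3, 1]

Assembling the blocks gives a Jordan form
J =
  [6, 1, 0, 0]
  [0, 6, 1, 0]
  [0, 0, 6, 0]
  [0, 0, 0, 6]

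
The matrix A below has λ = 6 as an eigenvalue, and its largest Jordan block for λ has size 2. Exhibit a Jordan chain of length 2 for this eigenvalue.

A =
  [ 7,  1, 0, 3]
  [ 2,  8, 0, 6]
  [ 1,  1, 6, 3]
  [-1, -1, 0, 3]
A Jordan chain for λ = 6 of length 2:
v_1 = (1, 2, 1, -1)ᵀ
v_2 = (1, 0, 0, 0)ᵀ

Let N = A − (6)·I. We want v_2 with N^2 v_2 = 0 but N^1 v_2 ≠ 0; then v_{j-1} := N · v_j for j = 2, …, 2.

Pick v_2 = (1, 0, 0, 0)ᵀ.
Then v_1 = N · v_2 = (1, 2, 1, -1)ᵀ.

Sanity check: (A − (6)·I) v_1 = (0, 0, 0, 0)ᵀ = 0. ✓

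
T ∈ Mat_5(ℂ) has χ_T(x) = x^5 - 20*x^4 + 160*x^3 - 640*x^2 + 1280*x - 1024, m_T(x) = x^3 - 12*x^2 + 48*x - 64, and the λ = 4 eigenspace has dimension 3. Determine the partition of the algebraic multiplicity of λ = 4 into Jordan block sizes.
Block sizes for λ = 4: [3, 1, 1]

Step 1 — from the characteristic polynomial, algebraic multiplicity of λ = 4 is 5. From dim ker(T − (4)·I) = 3, there are exactly 3 Jordan blocks for λ = 4.
Step 2 — from the minimal polynomial, the factor (x − 4)^3 tells us the largest block for λ = 4 has size 3.
Step 3 — with total size 5, 3 blocks, and largest block 3, the block sizes (in nonincreasing order) are [3, 1, 1].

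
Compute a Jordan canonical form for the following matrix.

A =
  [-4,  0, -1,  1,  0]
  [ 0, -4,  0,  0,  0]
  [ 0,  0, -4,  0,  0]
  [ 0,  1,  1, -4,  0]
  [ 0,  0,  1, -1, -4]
J_3(-4) ⊕ J_1(-4) ⊕ J_1(-4)

The characteristic polynomial is
  det(x·I − A) = x^5 + 20*x^4 + 160*x^3 + 640*x^2 + 1280*x + 1024 = (x + 4)^5

Eigenvalues and multiplicities (the geometric multiplicity of λ is n − rank(A − λI), which equals the number of Jordan blocks for λ):
  λ = -4: algebraic multiplicity = 5, geometric multiplicity = 3

Determining the block sizes for each eigenvalue:
  λ = -4: with am = 5 and gm = 3, the partition is not yet determined (e.g. several partitions of 5 into 3 parts exist). Let N = A − (-4)·I. Computing rank(N^1) = 2, rank(N^2) = 1, rank(N^3) = 0; the number of blocks of size ≥ j is rank(N^{j−1}) − rank(N^j), giving [3, 1, 1]. So we have 1 block(s) of size 3, 2 block(s) of size 1 → block sizes [3, 1, 1]

Assembling the blocks gives a Jordan form
J =
  [-4,  1,  0,  0,  0]
  [ 0, -4,  1,  0,  0]
  [ 0,  0, -4,  0,  0]
  [ 0,  0,  0, -4,  0]
  [ 0,  0,  0,  0, -4]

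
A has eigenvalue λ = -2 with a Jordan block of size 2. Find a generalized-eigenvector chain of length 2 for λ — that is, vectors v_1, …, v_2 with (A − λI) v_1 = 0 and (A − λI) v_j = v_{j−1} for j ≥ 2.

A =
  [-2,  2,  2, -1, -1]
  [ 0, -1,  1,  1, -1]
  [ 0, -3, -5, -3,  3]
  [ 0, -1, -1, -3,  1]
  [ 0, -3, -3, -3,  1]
A Jordan chain for λ = -2 of length 2:
v_1 = (2, 1, -3, -1, -3)ᵀ
v_2 = (0, 1, 0, 0, 0)ᵀ

Let N = A − (-2)·I. We want v_2 with N^2 v_2 = 0 but N^1 v_2 ≠ 0; then v_{j-1} := N · v_j for j = 2, …, 2.

Pick v_2 = (0, 1, 0, 0, 0)ᵀ.
Then v_1 = N · v_2 = (2, 1, -3, -1, -3)ᵀ.

Sanity check: (A − (-2)·I) v_1 = (0, 0, 0, 0, 0)ᵀ = 0. ✓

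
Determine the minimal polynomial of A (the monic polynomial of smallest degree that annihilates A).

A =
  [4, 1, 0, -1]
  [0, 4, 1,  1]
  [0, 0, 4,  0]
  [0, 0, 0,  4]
x^3 - 12*x^2 + 48*x - 64

The characteristic polynomial is χ_A(x) = (x - 4)^4, so the eigenvalues are known. The minimal polynomial is
  m_A(x) = Π_λ (x − λ)^{k_λ}
where k_λ is the size of the *largest* Jordan block for λ (equivalently, the smallest k with (A − λI)^k v = 0 for every generalised eigenvector v of λ).

  λ = 4: largest Jordan block has size 3, contributing (x − 4)^3

So m_A(x) = (x - 4)^3 = x^3 - 12*x^2 + 48*x - 64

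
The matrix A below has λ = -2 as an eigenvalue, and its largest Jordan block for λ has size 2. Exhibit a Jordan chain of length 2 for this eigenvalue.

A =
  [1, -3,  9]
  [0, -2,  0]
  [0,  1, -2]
A Jordan chain for λ = -2 of length 2:
v_1 = (-3, 0, 1)ᵀ
v_2 = (0, 1, 0)ᵀ

Let N = A − (-2)·I. We want v_2 with N^2 v_2 = 0 but N^1 v_2 ≠ 0; then v_{j-1} := N · v_j for j = 2, …, 2.

Pick v_2 = (0, 1, 0)ᵀ.
Then v_1 = N · v_2 = (-3, 0, 1)ᵀ.

Sanity check: (A − (-2)·I) v_1 = (0, 0, 0)ᵀ = 0. ✓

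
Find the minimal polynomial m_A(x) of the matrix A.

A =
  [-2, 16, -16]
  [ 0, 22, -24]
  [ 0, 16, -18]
x^2 - 4*x - 12

The characteristic polynomial is χ_A(x) = (x - 6)*(x + 2)^2, so the eigenvalues are known. The minimal polynomial is
  m_A(x) = Π_λ (x − λ)^{k_λ}
where k_λ is the size of the *largest* Jordan block for λ (equivalently, the smallest k with (A − λI)^k v = 0 for every generalised eigenvector v of λ).

  λ = -2: largest Jordan block has size 1, contributing (x + 2)
  λ = 6: largest Jordan block has size 1, contributing (x − 6)

So m_A(x) = (x - 6)*(x + 2) = x^2 - 4*x - 12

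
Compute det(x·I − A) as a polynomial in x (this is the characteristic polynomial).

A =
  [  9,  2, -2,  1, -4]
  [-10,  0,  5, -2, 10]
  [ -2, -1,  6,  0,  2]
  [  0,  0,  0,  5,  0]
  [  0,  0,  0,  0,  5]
x^5 - 25*x^4 + 250*x^3 - 1250*x^2 + 3125*x - 3125

Expanding det(x·I − A) (e.g. by cofactor expansion or by noting that A is similar to its Jordan form J, which has the same characteristic polynomial as A) gives
  χ_A(x) = x^5 - 25*x^4 + 250*x^3 - 1250*x^2 + 3125*x - 3125
which factors as (x - 5)^5. The eigenvalues (with algebraic multiplicities) are λ = 5 with multiplicity 5.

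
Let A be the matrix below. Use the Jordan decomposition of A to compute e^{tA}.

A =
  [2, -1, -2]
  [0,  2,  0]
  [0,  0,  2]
e^{tA} =
  [exp(2*t), -t*exp(2*t), -2*t*exp(2*t)]
  [0, exp(2*t), 0]
  [0, 0, exp(2*t)]

Strategy: write A = P · J · P⁻¹ where J is a Jordan canonical form, so e^{tA} = P · e^{tJ} · P⁻¹, and e^{tJ} can be computed block-by-block.

A has Jordan form
J =
  [2, 1, 0]
  [0, 2, 0]
  [0, 0, 2]
(up to reordering of blocks).

Per-block formulas:
  For a 1×1 block at λ = 2: exp(t · [2]) = [e^(2t)].
  For a 2×2 Jordan block J_2(2): exp(t · J_2(2)) = e^(2t)·(I + t·N), where N is the 2×2 nilpotent shift.

After assembling e^{tJ} and conjugating by P, we get:

e^{tA} =
  [exp(2*t), -t*exp(2*t), -2*t*exp(2*t)]
  [0, exp(2*t), 0]
  [0, 0, exp(2*t)]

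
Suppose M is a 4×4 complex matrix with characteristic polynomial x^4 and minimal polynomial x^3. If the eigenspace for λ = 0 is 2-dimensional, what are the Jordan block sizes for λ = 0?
Block sizes for λ = 0: [3, 1]

Step 1 — from the characteristic polynomial, algebraic multiplicity of λ = 0 is 4. From dim ker(M − (0)·I) = 2, there are exactly 2 Jordan blocks for λ = 0.
Step 2 — from the minimal polynomial, the factor (x − 0)^3 tells us the largest block for λ = 0 has size 3.
Step 3 — with total size 4, 2 blocks, and largest block 3, the block sizes (in nonincreasing order) are [3, 1].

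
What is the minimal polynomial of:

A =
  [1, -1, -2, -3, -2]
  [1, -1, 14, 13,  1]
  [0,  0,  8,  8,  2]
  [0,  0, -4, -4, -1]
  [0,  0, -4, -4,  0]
x^4 - 4*x^3 + 4*x^2

The characteristic polynomial is χ_A(x) = x^3*(x - 2)^2, so the eigenvalues are known. The minimal polynomial is
  m_A(x) = Π_λ (x − λ)^{k_λ}
where k_λ is the size of the *largest* Jordan block for λ (equivalently, the smallest k with (A − λI)^k v = 0 for every generalised eigenvector v of λ).

  λ = 0: largest Jordan block has size 2, contributing (x − 0)^2
  λ = 2: largest Jordan block has size 2, contributing (x − 2)^2

So m_A(x) = x^2*(x - 2)^2 = x^4 - 4*x^3 + 4*x^2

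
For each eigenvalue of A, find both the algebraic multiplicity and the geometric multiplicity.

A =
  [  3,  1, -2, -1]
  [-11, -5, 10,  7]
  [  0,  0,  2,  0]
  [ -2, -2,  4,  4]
λ = 0: alg = 2, geom = 1; λ = 2: alg = 2, geom = 2

Step 1 — factor the characteristic polynomial to read off the algebraic multiplicities:
  χ_A(x) = x^2*(x - 2)^2

Step 2 — compute geometric multiplicities via the rank-nullity identity g(λ) = n − rank(A − λI):
  rank(A − (0)·I) = 3, so dim ker(A − (0)·I) = n − 3 = 1
  rank(A − (2)·I) = 2, so dim ker(A − (2)·I) = n − 2 = 2

Summary:
  λ = 0: algebraic multiplicity = 2, geometric multiplicity = 1
  λ = 2: algebraic multiplicity = 2, geometric multiplicity = 2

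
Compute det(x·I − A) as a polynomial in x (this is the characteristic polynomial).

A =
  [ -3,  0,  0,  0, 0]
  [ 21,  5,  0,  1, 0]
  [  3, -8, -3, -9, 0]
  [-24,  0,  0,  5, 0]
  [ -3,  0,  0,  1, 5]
x^5 - 9*x^4 - 6*x^3 + 190*x^2 - 75*x - 1125

Expanding det(x·I − A) (e.g. by cofactor expansion or by noting that A is similar to its Jordan form J, which has the same characteristic polynomial as A) gives
  χ_A(x) = x^5 - 9*x^4 - 6*x^3 + 190*x^2 - 75*x - 1125
which factors as (x - 5)^3*(x + 3)^2. The eigenvalues (with algebraic multiplicities) are λ = -3 with multiplicity 2, λ = 5 with multiplicity 3.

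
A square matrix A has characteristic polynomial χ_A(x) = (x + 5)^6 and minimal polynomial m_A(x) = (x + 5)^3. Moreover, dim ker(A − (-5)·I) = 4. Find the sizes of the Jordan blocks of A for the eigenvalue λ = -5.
Block sizes for λ = -5: [3, 1, 1, 1]

Step 1 — from the characteristic polynomial, algebraic multiplicity of λ = -5 is 6. From dim ker(A − (-5)·I) = 4, there are exactly 4 Jordan blocks for λ = -5.
Step 2 — from the minimal polynomial, the factor (x + 5)^3 tells us the largest block for λ = -5 has size 3.
Step 3 — with total size 6, 4 blocks, and largest block 3, the block sizes (in nonincreasing order) are [3, 1, 1, 1].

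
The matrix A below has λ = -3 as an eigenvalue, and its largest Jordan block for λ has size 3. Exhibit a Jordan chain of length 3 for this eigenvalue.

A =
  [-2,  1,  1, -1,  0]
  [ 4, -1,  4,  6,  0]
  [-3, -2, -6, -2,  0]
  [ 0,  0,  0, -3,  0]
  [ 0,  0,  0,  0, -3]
A Jordan chain for λ = -3 of length 3:
v_1 = (2, 0, -2, 0, 0)ᵀ
v_2 = (1, 4, -3, 0, 0)ᵀ
v_3 = (1, 0, 0, 0, 0)ᵀ

Let N = A − (-3)·I. We want v_3 with N^3 v_3 = 0 but N^2 v_3 ≠ 0; then v_{j-1} := N · v_j for j = 3, …, 2.

Pick v_3 = (1, 0, 0, 0, 0)ᵀ.
Then v_2 = N · v_3 = (1, 4, -3, 0, 0)ᵀ.
Then v_1 = N · v_2 = (2, 0, -2, 0, 0)ᵀ.

Sanity check: (A − (-3)·I) v_1 = (0, 0, 0, 0, 0)ᵀ = 0. ✓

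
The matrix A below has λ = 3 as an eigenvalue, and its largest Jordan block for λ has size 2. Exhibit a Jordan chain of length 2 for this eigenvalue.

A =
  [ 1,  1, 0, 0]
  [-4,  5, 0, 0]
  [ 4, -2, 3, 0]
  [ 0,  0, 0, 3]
A Jordan chain for λ = 3 of length 2:
v_1 = (-2, -4, 4, 0)ᵀ
v_2 = (1, 0, 0, 0)ᵀ

Let N = A − (3)·I. We want v_2 with N^2 v_2 = 0 but N^1 v_2 ≠ 0; then v_{j-1} := N · v_j for j = 2, …, 2.

Pick v_2 = (1, 0, 0, 0)ᵀ.
Then v_1 = N · v_2 = (-2, -4, 4, 0)ᵀ.

Sanity check: (A − (3)·I) v_1 = (0, 0, 0, 0)ᵀ = 0. ✓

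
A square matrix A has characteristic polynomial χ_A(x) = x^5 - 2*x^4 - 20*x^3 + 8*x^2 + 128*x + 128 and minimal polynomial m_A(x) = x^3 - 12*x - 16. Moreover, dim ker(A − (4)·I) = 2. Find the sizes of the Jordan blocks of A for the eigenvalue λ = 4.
Block sizes for λ = 4: [1, 1]

Step 1 — from the characteristic polynomial, algebraic multiplicity of λ = 4 is 2. From dim ker(A − (4)·I) = 2, there are exactly 2 Jordan blocks for λ = 4.
Step 2 — from the minimal polynomial, the factor (x − 4) tells us the largest block for λ = 4 has size 1.
Step 3 — with total size 2, 2 blocks, and largest block 1, the block sizes (in nonincreasing order) are [1, 1].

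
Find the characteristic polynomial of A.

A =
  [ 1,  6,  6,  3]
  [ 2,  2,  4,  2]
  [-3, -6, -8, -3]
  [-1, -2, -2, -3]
x^4 + 8*x^3 + 24*x^2 + 32*x + 16

Expanding det(x·I − A) (e.g. by cofactor expansion or by noting that A is similar to its Jordan form J, which has the same characteristic polynomial as A) gives
  χ_A(x) = x^4 + 8*x^3 + 24*x^2 + 32*x + 16
which factors as (x + 2)^4. The eigenvalues (with algebraic multiplicities) are λ = -2 with multiplicity 4.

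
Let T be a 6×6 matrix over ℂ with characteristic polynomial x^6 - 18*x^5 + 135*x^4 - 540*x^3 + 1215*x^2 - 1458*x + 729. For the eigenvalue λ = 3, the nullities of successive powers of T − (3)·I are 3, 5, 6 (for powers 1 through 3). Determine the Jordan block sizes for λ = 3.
Block sizes for λ = 3: [3, 2, 1]

From the dimensions of kernels of powers, the number of Jordan blocks of size at least j is d_j − d_{j−1} where d_j = dim ker(N^j) (with d_0 = 0). Computing the differences gives [3, 2, 1].
The number of blocks of size exactly k is (#blocks of size ≥ k) − (#blocks of size ≥ k + 1), so the partition is: 1 block(s) of size 1, 1 block(s) of size 2, 1 block(s) of size 3.
In nonincreasing order the block sizes are [3, 2, 1].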